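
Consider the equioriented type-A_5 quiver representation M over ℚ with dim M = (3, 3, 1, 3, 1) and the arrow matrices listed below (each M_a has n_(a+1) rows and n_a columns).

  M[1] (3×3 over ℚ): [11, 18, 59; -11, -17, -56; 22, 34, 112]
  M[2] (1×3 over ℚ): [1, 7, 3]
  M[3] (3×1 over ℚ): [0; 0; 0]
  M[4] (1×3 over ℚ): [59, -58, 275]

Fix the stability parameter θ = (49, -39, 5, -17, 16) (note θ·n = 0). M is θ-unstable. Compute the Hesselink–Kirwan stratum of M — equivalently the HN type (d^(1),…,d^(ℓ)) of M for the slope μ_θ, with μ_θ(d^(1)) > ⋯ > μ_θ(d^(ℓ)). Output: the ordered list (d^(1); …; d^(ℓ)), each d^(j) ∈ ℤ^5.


Via rank(M_{q-1}∘⋯∘M_p): M ≅ I[1,1], I[1,2], I[1,3], I[2,2], I[4,4]^2, I[4,5].
μ_θ-semistable layers: μ^(1)=49; μ^(2)=16; μ^(3)=5; μ^(4)=-17; μ^(5)=-39

((1, 0, 0, 0, 0); (0, 0, 0, 0, 1); (2, 2, 1, 0, 0); (0, 0, 0, 3, 0); (0, 1, 0, 0, 0))


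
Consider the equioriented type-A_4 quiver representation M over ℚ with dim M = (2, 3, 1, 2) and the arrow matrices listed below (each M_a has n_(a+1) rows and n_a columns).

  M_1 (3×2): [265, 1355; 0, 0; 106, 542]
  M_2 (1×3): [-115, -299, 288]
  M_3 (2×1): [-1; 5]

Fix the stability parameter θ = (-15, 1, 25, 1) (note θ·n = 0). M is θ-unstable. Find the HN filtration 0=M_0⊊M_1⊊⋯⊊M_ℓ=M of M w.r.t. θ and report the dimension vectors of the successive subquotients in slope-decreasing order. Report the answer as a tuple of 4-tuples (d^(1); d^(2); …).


Interval decomposition of M: I[1,1], I[1,4], I[2,2]^2, I[4,4].
HN type (ℓ=3): μ^(1)=13; μ^(2)=1; μ^(3)=-15

((0, 0, 1, 1); (0, 3, 0, 1); (2, 0, 0, 0))


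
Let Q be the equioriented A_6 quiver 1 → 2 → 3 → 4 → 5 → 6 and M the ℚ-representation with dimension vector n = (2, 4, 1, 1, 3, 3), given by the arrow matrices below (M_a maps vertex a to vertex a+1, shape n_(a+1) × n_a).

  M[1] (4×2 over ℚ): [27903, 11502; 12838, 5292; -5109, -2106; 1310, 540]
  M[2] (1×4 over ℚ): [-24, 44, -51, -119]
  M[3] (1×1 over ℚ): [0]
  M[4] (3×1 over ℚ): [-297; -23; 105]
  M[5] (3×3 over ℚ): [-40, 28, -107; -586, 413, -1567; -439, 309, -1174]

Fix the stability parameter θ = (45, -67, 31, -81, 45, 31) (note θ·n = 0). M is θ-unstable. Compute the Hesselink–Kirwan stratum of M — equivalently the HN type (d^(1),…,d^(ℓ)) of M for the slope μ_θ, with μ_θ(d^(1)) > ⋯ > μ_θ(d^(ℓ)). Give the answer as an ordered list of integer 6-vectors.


Barcode: M ≅ I[1,1], I[1,3], I[2,2]^3, I[4,6], I[5,6]^2. HN layers by μ_θ (6 steps, strictly decreasing):
  μ^(1)=45; μ^(2)=38; μ^(3)=31; μ^(4)=-11; μ^(5)=-67; μ^(6)=-81

((1, 0, 0, 0, 0, 0); (0, 0, 0, 0, 3, 3); (0, 0, 1, 0, 0, 0); (1, 1, 0, 0, 0, 0); (0, 3, 0, 0, 0, 0); (0, 0, 0, 1, 0, 0))


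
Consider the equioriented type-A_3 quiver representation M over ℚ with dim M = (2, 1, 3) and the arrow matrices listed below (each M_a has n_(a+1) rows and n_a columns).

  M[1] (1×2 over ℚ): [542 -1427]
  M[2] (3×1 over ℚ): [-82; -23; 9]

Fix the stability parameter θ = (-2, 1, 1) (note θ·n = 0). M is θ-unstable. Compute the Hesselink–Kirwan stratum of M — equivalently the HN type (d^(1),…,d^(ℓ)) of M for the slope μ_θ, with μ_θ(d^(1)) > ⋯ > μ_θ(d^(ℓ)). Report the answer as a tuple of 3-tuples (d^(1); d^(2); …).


Barcode: M ≅ I[1,1], I[1,3], I[3,3]^2. HN layers by μ_θ (2 steps, strictly decreasing):
  μ^(1)=1; μ^(2)=-2

((0, 1, 3); (2, 0, 0))


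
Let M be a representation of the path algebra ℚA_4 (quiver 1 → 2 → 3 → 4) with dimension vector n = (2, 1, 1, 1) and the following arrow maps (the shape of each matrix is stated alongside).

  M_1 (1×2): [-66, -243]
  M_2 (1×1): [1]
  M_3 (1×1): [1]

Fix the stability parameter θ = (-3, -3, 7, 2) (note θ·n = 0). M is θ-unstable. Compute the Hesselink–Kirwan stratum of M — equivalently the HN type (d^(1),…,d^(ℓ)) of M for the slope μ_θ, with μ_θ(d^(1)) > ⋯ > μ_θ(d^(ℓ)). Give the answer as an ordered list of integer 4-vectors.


Via rank(M_{q-1}∘⋯∘M_p): M ≅ I[1,1], I[1,4].
μ_θ-semistable layers: μ^(1)=9/2; μ^(2)=-3

((0, 0, 1, 1); (2, 1, 0, 0))


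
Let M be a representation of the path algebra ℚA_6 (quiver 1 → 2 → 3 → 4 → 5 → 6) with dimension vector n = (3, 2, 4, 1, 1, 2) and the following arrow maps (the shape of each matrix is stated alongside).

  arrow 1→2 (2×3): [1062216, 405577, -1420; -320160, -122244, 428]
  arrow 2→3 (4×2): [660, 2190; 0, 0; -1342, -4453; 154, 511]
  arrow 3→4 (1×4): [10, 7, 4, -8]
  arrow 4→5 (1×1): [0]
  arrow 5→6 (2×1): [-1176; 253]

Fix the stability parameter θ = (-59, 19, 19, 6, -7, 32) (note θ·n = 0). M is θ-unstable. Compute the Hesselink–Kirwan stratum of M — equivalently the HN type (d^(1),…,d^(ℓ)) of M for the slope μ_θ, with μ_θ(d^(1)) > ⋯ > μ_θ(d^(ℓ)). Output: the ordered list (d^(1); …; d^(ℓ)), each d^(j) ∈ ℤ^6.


Barcode: M ≅ I[1,1], I[1,2], I[1,3], I[3,3]^2, I[3,4], I[5,6], I[6,6]. HN layers by μ_θ (5 steps, strictly decreasing):
  μ^(1)=32; μ^(2)=19; μ^(3)=25/2; μ^(4)=-7; μ^(5)=-59

((0, 0, 0, 0, 0, 2); (0, 2, 3, 0, 0, 0); (0, 0, 1, 1, 0, 0); (0, 0, 0, 0, 1, 0); (3, 0, 0, 0, 0, 0))


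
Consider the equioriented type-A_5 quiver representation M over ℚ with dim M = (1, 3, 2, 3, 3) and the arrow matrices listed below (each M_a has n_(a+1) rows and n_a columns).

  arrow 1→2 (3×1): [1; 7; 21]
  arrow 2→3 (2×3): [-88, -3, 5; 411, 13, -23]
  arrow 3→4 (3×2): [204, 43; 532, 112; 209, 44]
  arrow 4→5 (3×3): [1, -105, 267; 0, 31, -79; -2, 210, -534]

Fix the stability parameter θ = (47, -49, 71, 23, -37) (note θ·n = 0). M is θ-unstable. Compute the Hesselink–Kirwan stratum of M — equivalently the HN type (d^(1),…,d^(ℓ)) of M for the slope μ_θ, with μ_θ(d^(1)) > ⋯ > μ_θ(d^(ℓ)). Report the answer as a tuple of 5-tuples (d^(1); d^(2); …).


Interval decomposition of M: I[1,5], I[2,2], I[2,5], I[4,4], I[5,5].
HN type (ℓ=5): μ^(1)=23; μ^(2)=19; μ^(3)=-1; μ^(4)=-37; μ^(5)=-49

((0, 0, 0, 1, 0); (0, 0, 2, 2, 2); (1, 1, 0, 0, 0); (0, 0, 0, 0, 1); (0, 2, 0, 0, 0))


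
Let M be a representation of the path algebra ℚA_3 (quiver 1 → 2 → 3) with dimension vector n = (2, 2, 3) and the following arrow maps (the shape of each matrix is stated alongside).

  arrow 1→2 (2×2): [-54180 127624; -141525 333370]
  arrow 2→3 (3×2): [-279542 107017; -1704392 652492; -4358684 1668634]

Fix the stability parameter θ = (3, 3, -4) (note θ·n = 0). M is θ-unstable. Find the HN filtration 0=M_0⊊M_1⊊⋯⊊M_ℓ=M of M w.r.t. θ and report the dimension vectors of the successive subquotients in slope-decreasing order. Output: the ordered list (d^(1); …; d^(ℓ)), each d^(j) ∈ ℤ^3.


Barcode: M ≅ I[1,1], I[1,3], I[2,2], I[3,3]^2. HN layers by μ_θ (3 steps, strictly decreasing):
  μ^(1)=3; μ^(2)=2/3; μ^(3)=-4

((1, 1, 0); (1, 1, 1); (0, 0, 2))


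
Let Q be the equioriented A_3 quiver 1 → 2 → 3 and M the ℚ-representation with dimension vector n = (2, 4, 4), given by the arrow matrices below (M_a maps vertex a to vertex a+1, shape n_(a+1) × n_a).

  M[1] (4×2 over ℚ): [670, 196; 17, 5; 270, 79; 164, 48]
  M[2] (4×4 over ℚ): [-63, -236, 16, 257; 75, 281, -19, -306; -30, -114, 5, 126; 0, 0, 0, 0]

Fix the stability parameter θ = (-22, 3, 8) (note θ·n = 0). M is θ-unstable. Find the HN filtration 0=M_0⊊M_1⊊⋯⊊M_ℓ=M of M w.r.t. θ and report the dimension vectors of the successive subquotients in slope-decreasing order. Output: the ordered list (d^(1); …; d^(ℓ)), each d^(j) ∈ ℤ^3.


Via rank(M_{q-1}∘⋯∘M_p): M ≅ I[1,3]^2, I[2,2], I[2,3], I[3,3].
μ_θ-semistable layers: μ^(1)=8; μ^(2)=3; μ^(3)=-22

((0, 0, 4); (0, 4, 0); (2, 0, 0))


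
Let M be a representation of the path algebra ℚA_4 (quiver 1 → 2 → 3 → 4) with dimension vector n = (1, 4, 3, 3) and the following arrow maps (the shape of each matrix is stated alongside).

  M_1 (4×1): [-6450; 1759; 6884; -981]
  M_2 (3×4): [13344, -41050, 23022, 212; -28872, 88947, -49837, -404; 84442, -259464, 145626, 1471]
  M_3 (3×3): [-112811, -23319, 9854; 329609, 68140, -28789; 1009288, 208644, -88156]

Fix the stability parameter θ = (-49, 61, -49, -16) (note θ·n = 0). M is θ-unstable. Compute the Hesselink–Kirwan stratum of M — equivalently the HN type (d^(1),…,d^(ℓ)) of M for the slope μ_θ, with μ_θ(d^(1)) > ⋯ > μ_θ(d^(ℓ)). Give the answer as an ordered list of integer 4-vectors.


Via rank(M_{q-1}∘⋯∘M_p): M ≅ I[1,4], I[2,2], I[2,3], I[2,4], I[4,4].
μ_θ-semistable layers: μ^(1)=61; μ^(2)=6; μ^(3)=-4/3; μ^(4)=-16; μ^(5)=-49

((0, 1, 0, 0); (0, 1, 1, 0); (0, 2, 2, 2); (0, 0, 0, 1); (1, 0, 0, 0))


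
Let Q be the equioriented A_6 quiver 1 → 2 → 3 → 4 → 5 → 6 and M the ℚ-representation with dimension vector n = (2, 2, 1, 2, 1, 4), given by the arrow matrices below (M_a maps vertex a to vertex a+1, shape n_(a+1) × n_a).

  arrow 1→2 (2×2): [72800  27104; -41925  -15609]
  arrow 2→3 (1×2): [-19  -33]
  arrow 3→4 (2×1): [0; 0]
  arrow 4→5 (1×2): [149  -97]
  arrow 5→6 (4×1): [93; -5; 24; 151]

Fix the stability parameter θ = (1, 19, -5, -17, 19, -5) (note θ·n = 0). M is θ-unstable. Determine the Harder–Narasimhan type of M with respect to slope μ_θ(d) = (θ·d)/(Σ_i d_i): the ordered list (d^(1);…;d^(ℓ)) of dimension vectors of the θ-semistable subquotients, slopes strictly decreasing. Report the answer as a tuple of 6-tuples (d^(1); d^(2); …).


Barcode: M ≅ I[1,1], I[1,3], I[2,2], I[4,4], I[4,6], I[6,6]^3. HN layers by μ_θ (5 steps, strictly decreasing):
  μ^(1)=19; μ^(2)=7; μ^(3)=1; μ^(4)=-5; μ^(5)=-17

((0, 1, 0, 0, 0, 0); (0, 1, 1, 0, 1, 1); (2, 0, 0, 0, 0, 0); (0, 0, 0, 0, 0, 3); (0, 0, 0, 2, 0, 0))


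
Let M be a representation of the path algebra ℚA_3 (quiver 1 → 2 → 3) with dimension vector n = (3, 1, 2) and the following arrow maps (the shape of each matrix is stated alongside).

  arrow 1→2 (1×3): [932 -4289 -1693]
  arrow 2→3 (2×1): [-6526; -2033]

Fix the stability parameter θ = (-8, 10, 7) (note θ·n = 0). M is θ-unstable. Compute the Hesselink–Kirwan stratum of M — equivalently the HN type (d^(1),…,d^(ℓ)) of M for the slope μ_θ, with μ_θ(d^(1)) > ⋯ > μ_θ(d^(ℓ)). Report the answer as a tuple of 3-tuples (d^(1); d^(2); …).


Interval decomposition of M: I[1,1]^2, I[1,3], I[3,3].
HN type (ℓ=3): μ^(1)=17/2; μ^(2)=7; μ^(3)=-8

((0, 1, 1); (0, 0, 1); (3, 0, 0))


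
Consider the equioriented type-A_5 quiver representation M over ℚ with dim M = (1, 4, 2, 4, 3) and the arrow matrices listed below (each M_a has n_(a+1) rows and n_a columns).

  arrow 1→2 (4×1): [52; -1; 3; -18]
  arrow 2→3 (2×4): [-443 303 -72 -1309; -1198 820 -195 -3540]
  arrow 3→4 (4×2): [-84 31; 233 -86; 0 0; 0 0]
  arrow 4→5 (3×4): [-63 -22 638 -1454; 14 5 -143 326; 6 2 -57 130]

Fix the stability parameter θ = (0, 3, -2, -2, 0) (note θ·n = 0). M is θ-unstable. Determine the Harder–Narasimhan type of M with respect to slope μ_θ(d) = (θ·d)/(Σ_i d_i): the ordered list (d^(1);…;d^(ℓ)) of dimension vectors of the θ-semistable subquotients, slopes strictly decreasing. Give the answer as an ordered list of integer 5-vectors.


Barcode: M ≅ I[1,5], I[2,2]^2, I[2,5], I[4,4], I[4,5]. HN layers by μ_θ (5 steps, strictly decreasing):
  μ^(1)=3; μ^(2)=0; μ^(3)=-1/4; μ^(4)=-1/3; μ^(5)=-2

((0, 2, 0, 0, 0); (0, 0, 0, 0, 3); (1, 1, 1, 1, 0); (0, 1, 1, 1, 0); (0, 0, 0, 2, 0))


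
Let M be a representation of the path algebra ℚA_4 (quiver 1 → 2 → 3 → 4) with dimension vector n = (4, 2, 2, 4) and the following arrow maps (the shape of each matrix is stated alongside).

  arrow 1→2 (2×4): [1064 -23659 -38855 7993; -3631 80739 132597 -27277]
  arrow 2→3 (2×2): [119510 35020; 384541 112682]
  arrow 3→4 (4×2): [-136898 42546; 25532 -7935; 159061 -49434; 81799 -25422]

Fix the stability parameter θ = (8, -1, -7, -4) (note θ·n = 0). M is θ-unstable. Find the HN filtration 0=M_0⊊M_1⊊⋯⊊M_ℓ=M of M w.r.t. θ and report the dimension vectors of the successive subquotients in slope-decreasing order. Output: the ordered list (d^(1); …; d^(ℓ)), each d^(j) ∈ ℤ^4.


Via rank(M_{q-1}∘⋯∘M_p): M ≅ I[1,1]^2, I[1,2], I[1,4], I[3,4], I[4,4]^2.
μ_θ-semistable layers: μ^(1)=8; μ^(2)=7/2; μ^(3)=-1; μ^(4)=-4; μ^(5)=-7

((2, 0, 0, 0); (1, 1, 0, 0); (1, 1, 1, 1); (0, 0, 0, 3); (0, 0, 1, 0))


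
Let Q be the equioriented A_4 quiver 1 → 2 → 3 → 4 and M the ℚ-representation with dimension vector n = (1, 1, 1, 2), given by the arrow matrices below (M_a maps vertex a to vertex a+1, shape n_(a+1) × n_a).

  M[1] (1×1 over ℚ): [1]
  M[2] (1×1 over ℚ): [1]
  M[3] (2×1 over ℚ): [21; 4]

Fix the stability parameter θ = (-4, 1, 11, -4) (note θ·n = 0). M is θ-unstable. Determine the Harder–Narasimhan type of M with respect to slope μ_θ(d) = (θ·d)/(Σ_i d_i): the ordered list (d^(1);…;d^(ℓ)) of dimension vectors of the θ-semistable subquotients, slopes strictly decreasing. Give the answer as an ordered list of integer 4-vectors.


Barcode: M ≅ I[1,4], I[4,4]. HN layers by μ_θ (3 steps, strictly decreasing):
  μ^(1)=7/2; μ^(2)=1; μ^(3)=-4

((0, 0, 1, 1); (0, 1, 0, 0); (1, 0, 0, 1))


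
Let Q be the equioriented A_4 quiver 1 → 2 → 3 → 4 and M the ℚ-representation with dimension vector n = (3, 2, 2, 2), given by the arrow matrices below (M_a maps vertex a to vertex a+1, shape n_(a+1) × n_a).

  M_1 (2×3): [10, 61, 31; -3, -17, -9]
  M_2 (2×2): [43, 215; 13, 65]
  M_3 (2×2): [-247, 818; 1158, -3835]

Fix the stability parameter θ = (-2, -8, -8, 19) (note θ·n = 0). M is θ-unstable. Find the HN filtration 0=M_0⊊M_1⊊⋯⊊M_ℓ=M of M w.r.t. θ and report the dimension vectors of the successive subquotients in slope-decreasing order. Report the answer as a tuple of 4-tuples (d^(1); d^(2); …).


Interval decomposition of M: I[1,1], I[1,2], I[1,4], I[3,4].
HN type (ℓ=5): μ^(1)=19; μ^(2)=-2; μ^(3)=-5; μ^(4)=-6; μ^(5)=-8

((0, 0, 0, 2); (1, 0, 0, 0); (1, 1, 0, 0); (1, 1, 1, 0); (0, 0, 1, 0))


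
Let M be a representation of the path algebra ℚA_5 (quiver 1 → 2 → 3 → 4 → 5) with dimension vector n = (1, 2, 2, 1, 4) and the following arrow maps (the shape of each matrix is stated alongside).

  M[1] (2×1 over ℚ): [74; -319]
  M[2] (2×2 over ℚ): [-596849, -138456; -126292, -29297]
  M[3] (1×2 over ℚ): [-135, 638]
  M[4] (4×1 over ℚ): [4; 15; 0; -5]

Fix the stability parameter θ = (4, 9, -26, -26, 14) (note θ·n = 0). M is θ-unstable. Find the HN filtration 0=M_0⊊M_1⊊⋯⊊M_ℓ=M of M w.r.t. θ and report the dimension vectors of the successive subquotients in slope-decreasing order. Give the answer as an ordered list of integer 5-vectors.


Interval decomposition of M: I[1,3], I[2,5], I[5,5]^3.
HN type (ℓ=3): μ^(1)=14; μ^(2)=-13/3; μ^(3)=-43/3

((0, 0, 0, 0, 4); (1, 1, 1, 0, 0); (0, 1, 1, 1, 0))


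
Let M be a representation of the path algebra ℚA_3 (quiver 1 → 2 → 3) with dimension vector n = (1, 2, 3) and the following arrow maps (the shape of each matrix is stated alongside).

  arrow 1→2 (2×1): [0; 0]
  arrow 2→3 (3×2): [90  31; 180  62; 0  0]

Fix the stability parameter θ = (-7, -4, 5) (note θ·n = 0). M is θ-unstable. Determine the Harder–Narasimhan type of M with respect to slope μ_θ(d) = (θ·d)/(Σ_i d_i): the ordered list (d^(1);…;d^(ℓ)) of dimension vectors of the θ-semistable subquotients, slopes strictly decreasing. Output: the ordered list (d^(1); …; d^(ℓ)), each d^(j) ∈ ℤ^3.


Via rank(M_{q-1}∘⋯∘M_p): M ≅ I[1,1], I[2,2], I[2,3], I[3,3]^2.
μ_θ-semistable layers: μ^(1)=5; μ^(2)=-4; μ^(3)=-7

((0, 0, 3); (0, 2, 0); (1, 0, 0))


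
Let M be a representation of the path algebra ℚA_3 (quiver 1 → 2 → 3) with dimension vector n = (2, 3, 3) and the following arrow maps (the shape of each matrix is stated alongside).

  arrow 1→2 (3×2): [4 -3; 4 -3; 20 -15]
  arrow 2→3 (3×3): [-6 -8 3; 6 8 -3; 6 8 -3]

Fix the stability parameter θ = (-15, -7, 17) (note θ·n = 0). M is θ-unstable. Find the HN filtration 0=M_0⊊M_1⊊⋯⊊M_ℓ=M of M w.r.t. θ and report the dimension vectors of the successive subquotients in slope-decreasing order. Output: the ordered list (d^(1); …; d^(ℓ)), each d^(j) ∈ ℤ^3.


Barcode: M ≅ I[1,1], I[1,3], I[2,2]^2, I[3,3]^2. HN layers by μ_θ (3 steps, strictly decreasing):
  μ^(1)=17; μ^(2)=-7; μ^(3)=-15

((0, 0, 3); (0, 3, 0); (2, 0, 0))


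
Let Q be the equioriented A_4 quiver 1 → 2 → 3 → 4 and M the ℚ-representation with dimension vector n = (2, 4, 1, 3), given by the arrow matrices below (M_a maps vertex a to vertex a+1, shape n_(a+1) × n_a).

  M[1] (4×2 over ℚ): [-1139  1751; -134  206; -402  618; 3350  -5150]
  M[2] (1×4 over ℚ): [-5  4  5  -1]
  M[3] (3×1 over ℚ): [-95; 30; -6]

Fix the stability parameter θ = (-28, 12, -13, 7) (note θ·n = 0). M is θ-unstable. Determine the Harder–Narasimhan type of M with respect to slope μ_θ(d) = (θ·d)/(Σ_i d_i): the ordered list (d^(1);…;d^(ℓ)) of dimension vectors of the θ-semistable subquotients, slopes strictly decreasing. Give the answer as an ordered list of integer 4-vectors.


Interval decomposition of M: I[1,1], I[1,4], I[2,2]^3, I[4,4]^2.
HN type (ℓ=4): μ^(1)=12; μ^(2)=7; μ^(3)=-1/2; μ^(4)=-28

((0, 3, 0, 0); (0, 0, 0, 3); (0, 1, 1, 0); (2, 0, 0, 0))


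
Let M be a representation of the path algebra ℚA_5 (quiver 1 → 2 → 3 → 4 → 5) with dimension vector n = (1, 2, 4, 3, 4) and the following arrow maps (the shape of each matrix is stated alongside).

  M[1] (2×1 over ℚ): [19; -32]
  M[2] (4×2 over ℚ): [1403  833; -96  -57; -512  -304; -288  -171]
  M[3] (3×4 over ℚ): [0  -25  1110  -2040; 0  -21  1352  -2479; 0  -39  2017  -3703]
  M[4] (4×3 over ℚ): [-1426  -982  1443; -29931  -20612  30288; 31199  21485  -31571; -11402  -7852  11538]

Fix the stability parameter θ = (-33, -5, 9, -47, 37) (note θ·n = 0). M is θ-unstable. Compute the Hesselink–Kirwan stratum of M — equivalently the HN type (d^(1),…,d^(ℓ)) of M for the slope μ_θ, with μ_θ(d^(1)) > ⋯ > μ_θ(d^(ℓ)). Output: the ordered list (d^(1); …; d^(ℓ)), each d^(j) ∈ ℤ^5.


Via rank(M_{q-1}∘⋯∘M_p): M ≅ I[1,3], I[2,5], I[3,5]^2, I[5,5].
μ_θ-semistable layers: μ^(1)=37; μ^(2)=9; μ^(3)=-5; μ^(4)=-43/3; μ^(5)=-19; μ^(6)=-33

((0, 0, 0, 0, 4); (0, 0, 1, 0, 0); (0, 1, 0, 0, 0); (0, 1, 1, 1, 0); (0, 0, 2, 2, 0); (1, 0, 0, 0, 0))


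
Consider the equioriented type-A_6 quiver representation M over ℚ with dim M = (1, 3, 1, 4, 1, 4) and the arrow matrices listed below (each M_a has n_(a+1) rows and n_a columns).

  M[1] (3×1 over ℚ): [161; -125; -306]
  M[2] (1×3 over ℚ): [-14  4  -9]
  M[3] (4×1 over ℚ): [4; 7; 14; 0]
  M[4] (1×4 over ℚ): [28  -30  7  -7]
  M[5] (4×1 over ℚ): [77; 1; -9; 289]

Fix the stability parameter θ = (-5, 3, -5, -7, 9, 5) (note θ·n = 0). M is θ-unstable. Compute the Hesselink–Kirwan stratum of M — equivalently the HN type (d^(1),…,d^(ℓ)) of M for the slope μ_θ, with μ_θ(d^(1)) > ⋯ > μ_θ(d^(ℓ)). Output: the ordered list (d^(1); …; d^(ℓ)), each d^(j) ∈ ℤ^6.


Barcode: M ≅ I[1,2], I[2,2], I[2,4], I[4,4]^2, I[4,6], I[6,6]^3. HN layers by μ_θ (6 steps, strictly decreasing):
  μ^(1)=7; μ^(2)=5; μ^(3)=3; μ^(4)=-3; μ^(5)=-5; μ^(6)=-7

((0, 0, 0, 0, 1, 1); (0, 0, 0, 0, 0, 3); (0, 2, 0, 0, 0, 0); (0, 1, 1, 1, 0, 0); (1, 0, 0, 0, 0, 0); (0, 0, 0, 3, 0, 0))


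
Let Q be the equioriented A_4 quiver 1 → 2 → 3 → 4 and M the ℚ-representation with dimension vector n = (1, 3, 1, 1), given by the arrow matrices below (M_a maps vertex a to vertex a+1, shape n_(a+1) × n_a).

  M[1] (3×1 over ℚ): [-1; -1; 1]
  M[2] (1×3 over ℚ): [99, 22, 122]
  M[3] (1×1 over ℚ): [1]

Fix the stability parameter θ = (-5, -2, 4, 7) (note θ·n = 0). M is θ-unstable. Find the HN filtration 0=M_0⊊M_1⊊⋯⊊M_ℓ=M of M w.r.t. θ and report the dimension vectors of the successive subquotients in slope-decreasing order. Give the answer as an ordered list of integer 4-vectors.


Via rank(M_{q-1}∘⋯∘M_p): M ≅ I[1,4], I[2,2]^2.
μ_θ-semistable layers: μ^(1)=7; μ^(2)=4; μ^(3)=-2; μ^(4)=-5

((0, 0, 0, 1); (0, 0, 1, 0); (0, 3, 0, 0); (1, 0, 0, 0))


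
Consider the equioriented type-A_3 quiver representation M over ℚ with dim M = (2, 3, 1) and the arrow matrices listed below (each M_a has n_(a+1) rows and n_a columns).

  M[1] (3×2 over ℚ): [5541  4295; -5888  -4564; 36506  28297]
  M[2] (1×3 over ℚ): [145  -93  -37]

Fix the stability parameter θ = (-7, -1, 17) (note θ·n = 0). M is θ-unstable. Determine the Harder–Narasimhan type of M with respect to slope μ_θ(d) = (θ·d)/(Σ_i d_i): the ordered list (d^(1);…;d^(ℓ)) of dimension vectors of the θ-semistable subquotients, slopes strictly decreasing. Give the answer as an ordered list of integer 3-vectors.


Interval decomposition of M: I[1,2], I[1,3], I[2,2].
HN type (ℓ=3): μ^(1)=17; μ^(2)=-1; μ^(3)=-7

((0, 0, 1); (0, 3, 0); (2, 0, 0))


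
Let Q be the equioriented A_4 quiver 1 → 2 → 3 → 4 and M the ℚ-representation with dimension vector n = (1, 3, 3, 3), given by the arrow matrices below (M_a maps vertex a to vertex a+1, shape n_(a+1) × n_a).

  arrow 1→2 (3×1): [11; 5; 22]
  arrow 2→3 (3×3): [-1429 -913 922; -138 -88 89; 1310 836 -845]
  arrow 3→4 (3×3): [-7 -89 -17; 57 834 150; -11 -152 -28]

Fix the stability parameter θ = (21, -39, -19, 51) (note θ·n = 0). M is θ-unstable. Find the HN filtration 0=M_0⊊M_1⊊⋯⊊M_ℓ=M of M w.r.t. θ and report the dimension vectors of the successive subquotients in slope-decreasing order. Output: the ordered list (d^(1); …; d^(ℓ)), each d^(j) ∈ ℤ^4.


Barcode: M ≅ I[1,2], I[2,3], I[2,4], I[3,4], I[4,4]. HN layers by μ_θ (4 steps, strictly decreasing):
  μ^(1)=51; μ^(2)=-9; μ^(3)=-19; μ^(4)=-39

((0, 0, 0, 3); (1, 1, 0, 0); (0, 0, 3, 0); (0, 2, 0, 0))


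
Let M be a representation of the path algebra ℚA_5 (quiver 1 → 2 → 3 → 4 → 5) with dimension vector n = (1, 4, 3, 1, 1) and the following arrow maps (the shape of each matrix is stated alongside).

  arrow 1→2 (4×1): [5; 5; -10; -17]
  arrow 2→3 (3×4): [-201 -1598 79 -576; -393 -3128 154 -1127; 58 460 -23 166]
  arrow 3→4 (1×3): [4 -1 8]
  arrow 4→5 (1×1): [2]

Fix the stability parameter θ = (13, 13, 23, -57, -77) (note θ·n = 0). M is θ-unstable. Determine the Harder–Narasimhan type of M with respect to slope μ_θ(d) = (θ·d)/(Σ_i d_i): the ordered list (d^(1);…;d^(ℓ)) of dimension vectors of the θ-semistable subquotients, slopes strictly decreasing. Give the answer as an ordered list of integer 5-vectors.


Barcode: M ≅ I[1,5], I[2,2], I[2,3]^2. HN layers by μ_θ (3 steps, strictly decreasing):
  μ^(1)=23; μ^(2)=13; μ^(3)=-17

((0, 0, 2, 0, 0); (0, 3, 0, 0, 0); (1, 1, 1, 1, 1))


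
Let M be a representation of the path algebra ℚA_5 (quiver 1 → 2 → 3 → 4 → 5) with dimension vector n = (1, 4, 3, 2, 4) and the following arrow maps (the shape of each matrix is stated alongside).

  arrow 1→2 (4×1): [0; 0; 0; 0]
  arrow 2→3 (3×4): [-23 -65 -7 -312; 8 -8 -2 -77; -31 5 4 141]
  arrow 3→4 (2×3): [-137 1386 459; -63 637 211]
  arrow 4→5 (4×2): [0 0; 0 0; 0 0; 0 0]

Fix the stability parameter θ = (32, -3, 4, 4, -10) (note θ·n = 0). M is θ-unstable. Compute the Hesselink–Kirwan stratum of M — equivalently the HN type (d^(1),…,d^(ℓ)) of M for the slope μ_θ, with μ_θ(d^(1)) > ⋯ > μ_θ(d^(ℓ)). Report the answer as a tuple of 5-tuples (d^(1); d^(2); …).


Interval decomposition of M: I[1,1], I[2,2], I[2,3], I[2,4]^2, I[5,5]^4.
HN type (ℓ=4): μ^(1)=32; μ^(2)=4; μ^(3)=-3; μ^(4)=-10

((1, 0, 0, 0, 0); (0, 0, 3, 2, 0); (0, 4, 0, 0, 0); (0, 0, 0, 0, 4))


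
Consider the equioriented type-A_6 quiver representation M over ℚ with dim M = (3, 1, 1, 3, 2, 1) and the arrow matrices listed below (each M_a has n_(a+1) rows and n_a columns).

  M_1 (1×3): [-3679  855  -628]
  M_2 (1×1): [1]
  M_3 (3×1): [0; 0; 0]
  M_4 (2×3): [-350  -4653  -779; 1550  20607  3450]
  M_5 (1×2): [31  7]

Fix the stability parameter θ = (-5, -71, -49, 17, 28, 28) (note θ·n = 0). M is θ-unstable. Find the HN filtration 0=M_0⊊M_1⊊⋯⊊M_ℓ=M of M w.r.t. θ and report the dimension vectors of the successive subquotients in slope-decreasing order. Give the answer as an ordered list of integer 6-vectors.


Interval decomposition of M: I[1,1]^2, I[1,3], I[4,4], I[4,5], I[4,6].
HN type (ℓ=4): μ^(1)=28; μ^(2)=17; μ^(3)=-5; μ^(4)=-125/3

((0, 0, 0, 0, 2, 1); (0, 0, 0, 3, 0, 0); (2, 0, 0, 0, 0, 0); (1, 1, 1, 0, 0, 0))


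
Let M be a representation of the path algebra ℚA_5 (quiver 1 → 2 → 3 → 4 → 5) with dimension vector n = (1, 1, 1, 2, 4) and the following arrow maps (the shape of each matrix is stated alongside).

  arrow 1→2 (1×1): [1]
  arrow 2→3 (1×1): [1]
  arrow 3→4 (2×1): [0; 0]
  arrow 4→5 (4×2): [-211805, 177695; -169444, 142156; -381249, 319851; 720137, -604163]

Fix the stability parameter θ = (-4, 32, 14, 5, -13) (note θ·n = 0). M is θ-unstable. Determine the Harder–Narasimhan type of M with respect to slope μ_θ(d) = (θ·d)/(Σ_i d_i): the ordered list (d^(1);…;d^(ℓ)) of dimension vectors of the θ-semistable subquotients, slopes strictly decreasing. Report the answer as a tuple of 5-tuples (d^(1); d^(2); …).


Barcode: M ≅ I[1,3], I[4,4], I[4,5], I[5,5]^3. HN layers by μ_θ (4 steps, strictly decreasing):
  μ^(1)=23; μ^(2)=5; μ^(3)=-4; μ^(4)=-13

((0, 1, 1, 0, 0); (0, 0, 0, 1, 0); (1, 0, 0, 1, 1); (0, 0, 0, 0, 3))


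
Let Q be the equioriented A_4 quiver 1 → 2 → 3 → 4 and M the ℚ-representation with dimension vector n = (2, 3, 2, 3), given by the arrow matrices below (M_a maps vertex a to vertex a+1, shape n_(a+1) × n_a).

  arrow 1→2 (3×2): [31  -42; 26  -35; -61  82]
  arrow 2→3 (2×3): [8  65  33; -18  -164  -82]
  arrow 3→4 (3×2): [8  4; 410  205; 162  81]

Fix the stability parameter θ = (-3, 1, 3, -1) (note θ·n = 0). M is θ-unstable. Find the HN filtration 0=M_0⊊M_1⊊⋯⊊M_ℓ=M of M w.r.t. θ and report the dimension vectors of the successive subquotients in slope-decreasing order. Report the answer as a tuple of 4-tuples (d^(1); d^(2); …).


Interval decomposition of M: I[1,2], I[1,4], I[2,3], I[4,4]^2.
HN type (ℓ=4): μ^(1)=3; μ^(2)=1; μ^(3)=-1; μ^(4)=-3

((0, 0, 1, 0); (0, 3, 1, 1); (0, 0, 0, 2); (2, 0, 0, 0))


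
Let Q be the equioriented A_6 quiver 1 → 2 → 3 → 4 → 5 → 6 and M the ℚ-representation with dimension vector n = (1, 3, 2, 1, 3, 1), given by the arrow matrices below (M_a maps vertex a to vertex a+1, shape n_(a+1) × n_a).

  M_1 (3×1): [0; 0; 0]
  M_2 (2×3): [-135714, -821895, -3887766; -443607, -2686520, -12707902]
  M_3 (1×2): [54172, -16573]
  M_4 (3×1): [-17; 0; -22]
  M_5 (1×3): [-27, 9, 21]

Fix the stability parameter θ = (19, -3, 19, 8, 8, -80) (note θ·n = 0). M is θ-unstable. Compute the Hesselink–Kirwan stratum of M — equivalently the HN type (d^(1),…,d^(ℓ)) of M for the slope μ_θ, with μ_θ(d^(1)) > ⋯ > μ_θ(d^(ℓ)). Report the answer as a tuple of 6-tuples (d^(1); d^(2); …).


Barcode: M ≅ I[1,1], I[2,2], I[2,3], I[2,6], I[5,5]^2. HN layers by μ_θ (4 steps, strictly decreasing):
  μ^(1)=19; μ^(2)=8; μ^(3)=-3; μ^(4)=-48/5

((1, 0, 1, 0, 0, 0); (0, 0, 0, 0, 2, 0); (0, 2, 0, 0, 0, 0); (0, 1, 1, 1, 1, 1))


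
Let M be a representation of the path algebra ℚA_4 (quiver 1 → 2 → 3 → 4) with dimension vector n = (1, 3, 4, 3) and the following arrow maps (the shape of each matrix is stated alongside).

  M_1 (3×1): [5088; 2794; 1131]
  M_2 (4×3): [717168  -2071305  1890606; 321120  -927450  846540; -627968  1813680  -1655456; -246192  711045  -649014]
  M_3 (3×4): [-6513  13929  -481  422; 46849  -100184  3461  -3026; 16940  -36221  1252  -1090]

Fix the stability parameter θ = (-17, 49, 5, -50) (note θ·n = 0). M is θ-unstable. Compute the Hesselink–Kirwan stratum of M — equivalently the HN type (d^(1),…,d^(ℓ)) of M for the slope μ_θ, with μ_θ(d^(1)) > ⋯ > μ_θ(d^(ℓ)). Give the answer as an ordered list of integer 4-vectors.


Interval decomposition of M: I[1,2], I[2,2], I[2,4], I[3,3], I[3,4]^2.
HN type (ℓ=5): μ^(1)=49; μ^(2)=5; μ^(3)=4/3; μ^(4)=-17; μ^(5)=-45/2

((0, 2, 0, 0); (0, 0, 1, 0); (0, 1, 1, 1); (1, 0, 0, 0); (0, 0, 2, 2))


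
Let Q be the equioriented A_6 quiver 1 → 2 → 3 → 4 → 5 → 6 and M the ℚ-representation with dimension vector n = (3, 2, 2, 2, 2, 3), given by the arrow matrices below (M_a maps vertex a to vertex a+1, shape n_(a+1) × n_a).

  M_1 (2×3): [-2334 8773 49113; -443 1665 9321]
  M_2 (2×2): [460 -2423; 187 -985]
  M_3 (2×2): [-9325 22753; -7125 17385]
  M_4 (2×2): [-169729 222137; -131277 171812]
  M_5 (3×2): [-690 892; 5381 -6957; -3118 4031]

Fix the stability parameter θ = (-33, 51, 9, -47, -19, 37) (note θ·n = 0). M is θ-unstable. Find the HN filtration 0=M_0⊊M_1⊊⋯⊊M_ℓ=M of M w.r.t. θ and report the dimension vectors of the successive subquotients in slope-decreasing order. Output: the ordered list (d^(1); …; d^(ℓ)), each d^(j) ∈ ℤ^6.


Barcode: M ≅ I[1,1], I[1,3], I[1,6], I[4,6], I[6,6]. HN layers by μ_θ (6 steps, strictly decreasing):
  μ^(1)=37; μ^(2)=30; μ^(3)=-3/2; μ^(4)=-19; μ^(5)=-33; μ^(6)=-47

((0, 0, 0, 0, 0, 3); (0, 1, 1, 0, 0, 0); (0, 1, 1, 1, 1, 0); (0, 0, 0, 0, 1, 0); (3, 0, 0, 0, 0, 0); (0, 0, 0, 1, 0, 0))


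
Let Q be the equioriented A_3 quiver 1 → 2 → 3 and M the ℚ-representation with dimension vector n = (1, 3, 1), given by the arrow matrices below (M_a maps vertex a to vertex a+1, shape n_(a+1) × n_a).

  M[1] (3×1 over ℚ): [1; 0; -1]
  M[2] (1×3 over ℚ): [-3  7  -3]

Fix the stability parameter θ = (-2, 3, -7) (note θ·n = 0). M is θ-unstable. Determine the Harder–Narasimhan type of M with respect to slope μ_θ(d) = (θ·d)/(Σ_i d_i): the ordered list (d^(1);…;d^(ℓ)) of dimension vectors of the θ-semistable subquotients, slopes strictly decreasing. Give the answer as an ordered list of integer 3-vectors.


Via rank(M_{q-1}∘⋯∘M_p): M ≅ I[1,2], I[2,2], I[2,3].
μ_θ-semistable layers: μ^(1)=3; μ^(2)=-2

((0, 2, 0); (1, 1, 1))


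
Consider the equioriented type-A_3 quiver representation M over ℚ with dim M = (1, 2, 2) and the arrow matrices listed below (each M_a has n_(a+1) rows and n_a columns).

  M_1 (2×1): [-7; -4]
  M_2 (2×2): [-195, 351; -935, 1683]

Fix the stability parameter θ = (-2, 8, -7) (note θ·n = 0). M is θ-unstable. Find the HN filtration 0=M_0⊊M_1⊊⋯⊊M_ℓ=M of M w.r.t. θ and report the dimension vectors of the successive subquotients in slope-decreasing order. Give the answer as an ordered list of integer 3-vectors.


Via rank(M_{q-1}∘⋯∘M_p): M ≅ I[1,3], I[2,2], I[3,3].
μ_θ-semistable layers: μ^(1)=8; μ^(2)=1/2; μ^(3)=-2; μ^(4)=-7

((0, 1, 0); (0, 1, 1); (1, 0, 0); (0, 0, 1))


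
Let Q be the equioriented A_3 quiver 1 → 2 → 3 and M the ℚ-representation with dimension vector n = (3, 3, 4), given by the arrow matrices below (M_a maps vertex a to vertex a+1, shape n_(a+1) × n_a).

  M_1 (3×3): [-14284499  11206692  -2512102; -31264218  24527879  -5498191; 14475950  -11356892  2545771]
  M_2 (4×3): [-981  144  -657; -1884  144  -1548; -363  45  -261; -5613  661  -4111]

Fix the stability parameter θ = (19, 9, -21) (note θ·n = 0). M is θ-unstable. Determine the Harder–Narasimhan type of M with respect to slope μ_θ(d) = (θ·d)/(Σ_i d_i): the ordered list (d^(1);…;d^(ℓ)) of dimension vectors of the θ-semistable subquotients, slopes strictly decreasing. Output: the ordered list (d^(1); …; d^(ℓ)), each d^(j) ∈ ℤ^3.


Barcode: M ≅ I[1,2], I[1,3]^2, I[3,3]^2. HN layers by μ_θ (3 steps, strictly decreasing):
  μ^(1)=14; μ^(2)=7/3; μ^(3)=-21

((1, 1, 0); (2, 2, 2); (0, 0, 2))


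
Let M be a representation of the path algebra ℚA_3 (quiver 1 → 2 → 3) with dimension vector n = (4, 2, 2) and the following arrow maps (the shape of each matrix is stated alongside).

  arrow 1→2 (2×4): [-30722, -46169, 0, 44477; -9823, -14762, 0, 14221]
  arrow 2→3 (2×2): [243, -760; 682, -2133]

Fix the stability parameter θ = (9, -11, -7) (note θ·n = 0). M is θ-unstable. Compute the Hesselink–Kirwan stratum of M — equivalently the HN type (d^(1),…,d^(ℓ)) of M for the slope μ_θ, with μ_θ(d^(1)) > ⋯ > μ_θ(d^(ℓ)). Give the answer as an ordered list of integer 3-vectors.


Via rank(M_{q-1}∘⋯∘M_p): M ≅ I[1,1]^2, I[1,3]^2.
μ_θ-semistable layers: μ^(1)=9; μ^(2)=-3

((2, 0, 0); (2, 2, 2))


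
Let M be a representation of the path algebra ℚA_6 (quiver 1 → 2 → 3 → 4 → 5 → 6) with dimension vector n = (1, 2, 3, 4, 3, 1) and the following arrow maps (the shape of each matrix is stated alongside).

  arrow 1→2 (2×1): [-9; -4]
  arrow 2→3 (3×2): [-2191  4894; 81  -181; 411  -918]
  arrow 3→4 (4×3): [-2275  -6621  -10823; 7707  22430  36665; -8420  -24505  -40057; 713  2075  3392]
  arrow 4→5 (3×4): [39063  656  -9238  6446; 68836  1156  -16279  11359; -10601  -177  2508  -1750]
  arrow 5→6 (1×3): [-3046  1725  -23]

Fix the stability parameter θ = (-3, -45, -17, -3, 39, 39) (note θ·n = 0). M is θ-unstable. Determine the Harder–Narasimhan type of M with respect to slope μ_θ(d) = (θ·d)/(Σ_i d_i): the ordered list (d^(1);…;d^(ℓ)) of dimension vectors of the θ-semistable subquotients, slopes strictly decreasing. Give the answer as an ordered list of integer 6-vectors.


Via rank(M_{q-1}∘⋯∘M_p): M ≅ I[1,6], I[2,4], I[3,5], I[4,5].
μ_θ-semistable layers: μ^(1)=39; μ^(2)=-3; μ^(3)=-17; μ^(4)=-24; μ^(5)=-45

((0, 0, 0, 0, 3, 1); (0, 0, 0, 4, 0, 0); (0, 0, 3, 0, 0, 0); (1, 1, 0, 0, 0, 0); (0, 1, 0, 0, 0, 0))


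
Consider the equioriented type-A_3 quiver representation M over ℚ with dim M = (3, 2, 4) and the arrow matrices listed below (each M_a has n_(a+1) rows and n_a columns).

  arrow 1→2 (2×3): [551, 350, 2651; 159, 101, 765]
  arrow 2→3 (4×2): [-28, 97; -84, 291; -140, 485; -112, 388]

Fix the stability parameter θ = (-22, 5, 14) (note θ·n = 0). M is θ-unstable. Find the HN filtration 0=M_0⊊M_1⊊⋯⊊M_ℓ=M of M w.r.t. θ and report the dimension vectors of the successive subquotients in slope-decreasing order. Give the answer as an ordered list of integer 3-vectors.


Via rank(M_{q-1}∘⋯∘M_p): M ≅ I[1,1], I[1,2], I[1,3], I[3,3]^3.
μ_θ-semistable layers: μ^(1)=14; μ^(2)=5; μ^(3)=-22

((0, 0, 4); (0, 2, 0); (3, 0, 0))


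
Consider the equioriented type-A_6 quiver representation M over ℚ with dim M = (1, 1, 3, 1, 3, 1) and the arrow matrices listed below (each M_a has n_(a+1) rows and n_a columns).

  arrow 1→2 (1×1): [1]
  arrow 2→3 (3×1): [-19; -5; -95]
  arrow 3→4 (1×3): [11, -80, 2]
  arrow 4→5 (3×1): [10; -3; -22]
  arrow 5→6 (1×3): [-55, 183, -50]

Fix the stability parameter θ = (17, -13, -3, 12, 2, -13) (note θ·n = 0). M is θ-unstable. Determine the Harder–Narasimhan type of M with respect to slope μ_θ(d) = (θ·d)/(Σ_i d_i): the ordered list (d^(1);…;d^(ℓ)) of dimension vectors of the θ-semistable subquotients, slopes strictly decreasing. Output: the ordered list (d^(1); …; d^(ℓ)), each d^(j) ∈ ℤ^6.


Barcode: M ≅ I[1,6], I[3,3]^2, I[5,5]^2. HN layers by μ_θ (3 steps, strictly decreasing):
  μ^(1)=2; μ^(2)=1/3; μ^(3)=-3

((0, 0, 0, 0, 2, 0); (1, 1, 1, 1, 1, 1); (0, 0, 2, 0, 0, 0))


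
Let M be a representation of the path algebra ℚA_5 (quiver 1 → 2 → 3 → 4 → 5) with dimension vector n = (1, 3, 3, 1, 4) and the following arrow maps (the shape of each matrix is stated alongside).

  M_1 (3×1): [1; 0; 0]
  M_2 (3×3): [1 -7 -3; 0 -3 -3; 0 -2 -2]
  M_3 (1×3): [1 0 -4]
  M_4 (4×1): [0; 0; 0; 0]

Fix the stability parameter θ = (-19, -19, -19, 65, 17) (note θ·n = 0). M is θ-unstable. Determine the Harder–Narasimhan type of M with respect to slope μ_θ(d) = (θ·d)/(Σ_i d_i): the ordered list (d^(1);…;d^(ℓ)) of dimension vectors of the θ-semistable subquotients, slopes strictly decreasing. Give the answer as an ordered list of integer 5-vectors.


Via rank(M_{q-1}∘⋯∘M_p): M ≅ I[1,4], I[2,2], I[2,3], I[3,3], I[5,5]^4.
μ_θ-semistable layers: μ^(1)=65; μ^(2)=17; μ^(3)=-19

((0, 0, 0, 1, 0); (0, 0, 0, 0, 4); (1, 3, 3, 0, 0))


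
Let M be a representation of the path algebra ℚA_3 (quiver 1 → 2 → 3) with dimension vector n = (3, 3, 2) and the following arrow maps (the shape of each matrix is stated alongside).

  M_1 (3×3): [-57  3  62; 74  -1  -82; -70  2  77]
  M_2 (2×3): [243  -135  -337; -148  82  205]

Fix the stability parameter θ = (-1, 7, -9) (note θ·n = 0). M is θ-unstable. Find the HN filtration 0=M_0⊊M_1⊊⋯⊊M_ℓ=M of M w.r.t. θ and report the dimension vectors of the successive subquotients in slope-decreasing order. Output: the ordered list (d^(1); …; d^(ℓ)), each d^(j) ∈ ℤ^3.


Interval decomposition of M: I[1,2], I[1,3]^2.
HN type (ℓ=2): μ^(1)=7; μ^(2)=-1

((0, 1, 0); (3, 2, 2))


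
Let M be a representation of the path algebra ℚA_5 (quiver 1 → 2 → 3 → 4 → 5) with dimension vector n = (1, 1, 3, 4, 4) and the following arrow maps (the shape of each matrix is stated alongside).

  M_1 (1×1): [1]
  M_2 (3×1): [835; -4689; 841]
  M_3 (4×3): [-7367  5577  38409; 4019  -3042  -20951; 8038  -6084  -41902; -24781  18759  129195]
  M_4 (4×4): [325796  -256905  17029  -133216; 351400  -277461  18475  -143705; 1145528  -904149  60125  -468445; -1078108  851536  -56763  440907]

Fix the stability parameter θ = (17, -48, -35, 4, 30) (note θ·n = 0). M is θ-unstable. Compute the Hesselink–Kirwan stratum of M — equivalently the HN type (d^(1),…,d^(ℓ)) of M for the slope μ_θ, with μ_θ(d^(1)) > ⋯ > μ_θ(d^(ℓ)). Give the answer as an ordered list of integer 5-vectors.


Barcode: M ≅ I[1,5], I[3,3], I[3,5], I[4,4], I[4,5], I[5,5]. HN layers by μ_θ (4 steps, strictly decreasing):
  μ^(1)=30; μ^(2)=4; μ^(3)=-22; μ^(4)=-35

((0, 0, 0, 0, 4); (0, 0, 0, 4, 0); (1, 1, 1, 0, 0); (0, 0, 2, 0, 0))


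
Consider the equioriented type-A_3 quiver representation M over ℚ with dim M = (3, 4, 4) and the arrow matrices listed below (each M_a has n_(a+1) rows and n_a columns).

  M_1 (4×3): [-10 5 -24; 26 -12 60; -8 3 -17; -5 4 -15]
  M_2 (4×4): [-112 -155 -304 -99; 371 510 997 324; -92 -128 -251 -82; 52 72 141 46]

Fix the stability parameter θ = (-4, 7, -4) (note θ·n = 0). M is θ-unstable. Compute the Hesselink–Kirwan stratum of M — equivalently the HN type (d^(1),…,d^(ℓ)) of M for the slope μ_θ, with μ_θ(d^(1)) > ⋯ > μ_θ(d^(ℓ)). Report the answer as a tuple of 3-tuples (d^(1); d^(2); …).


Barcode: M ≅ I[1,3]^3, I[2,3]. HN layers by μ_θ (2 steps, strictly decreasing):
  μ^(1)=3/2; μ^(2)=-4

((0, 4, 4); (3, 0, 0))


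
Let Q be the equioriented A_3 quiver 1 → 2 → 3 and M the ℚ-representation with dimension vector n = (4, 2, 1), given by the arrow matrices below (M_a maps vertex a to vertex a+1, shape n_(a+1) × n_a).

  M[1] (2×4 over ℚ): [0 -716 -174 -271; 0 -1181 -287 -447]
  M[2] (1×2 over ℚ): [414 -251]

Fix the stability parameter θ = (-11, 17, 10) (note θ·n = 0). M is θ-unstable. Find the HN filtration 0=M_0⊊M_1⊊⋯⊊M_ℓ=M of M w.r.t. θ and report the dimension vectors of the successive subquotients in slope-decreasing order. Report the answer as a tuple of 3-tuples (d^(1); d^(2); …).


Interval decomposition of M: I[1,1]^2, I[1,2], I[1,3].
HN type (ℓ=3): μ^(1)=17; μ^(2)=27/2; μ^(3)=-11

((0, 1, 0); (0, 1, 1); (4, 0, 0))


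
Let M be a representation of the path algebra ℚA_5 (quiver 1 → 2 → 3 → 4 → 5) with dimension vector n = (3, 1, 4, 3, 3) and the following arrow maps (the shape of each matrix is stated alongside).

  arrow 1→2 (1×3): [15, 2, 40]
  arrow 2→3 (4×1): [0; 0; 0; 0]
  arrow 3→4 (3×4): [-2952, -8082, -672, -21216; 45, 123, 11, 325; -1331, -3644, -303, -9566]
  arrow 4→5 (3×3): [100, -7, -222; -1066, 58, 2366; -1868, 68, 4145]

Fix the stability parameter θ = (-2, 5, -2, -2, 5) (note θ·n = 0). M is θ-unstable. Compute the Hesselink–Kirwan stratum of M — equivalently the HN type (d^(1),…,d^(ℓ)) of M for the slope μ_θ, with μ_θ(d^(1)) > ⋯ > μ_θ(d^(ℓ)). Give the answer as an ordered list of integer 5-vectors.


Barcode: M ≅ I[1,1]^2, I[1,2], I[3,3], I[3,5]^3. HN layers by μ_θ (2 steps, strictly decreasing):
  μ^(1)=5; μ^(2)=-2

((0, 1, 0, 0, 3); (3, 0, 4, 3, 0))
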